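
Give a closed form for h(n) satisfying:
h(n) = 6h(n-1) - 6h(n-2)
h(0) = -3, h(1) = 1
Characteristic equation: x² - 6x + 6 = 0.
Discriminant Δ = (6)² + 4·(-6) = 12.
Roots r₁,₂ = (6 ± √12)/2, so r₁ = \sqrt{3} + 3, r₂ = 3 - \sqrt{3}.
General solution: h(n) = A·r₁^n + B·r₂^n.
From the initial conditions, A + B = -3 and r₁A + r₂B = 1.
Since r₁ - r₂ = √12: A = (1 - (-3)r₂)/√12 = - \frac{3}{2} + \frac{5 \sqrt{3}}{3}, and B = -3 - A = - \frac{5 \sqrt{3}}{3} - \frac{3}{2}.
So h(n) = \left(- \frac{3}{2} + \frac{5 \sqrt{3}}{3}\right)\left(\sqrt{3} + 3\right)^n + \left(- \frac{5 \sqrt{3}}{3} - \frac{3}{2}\right)\left(3 - \sqrt{3}\right)^n.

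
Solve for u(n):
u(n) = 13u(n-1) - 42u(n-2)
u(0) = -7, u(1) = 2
Characteristic equation: x² - 13x + 42 = 0, which factors as (x - (6))(x - (7)) = 0.
Roots r₁ = 6, r₂ = 7 (distinct).
General solution: u(n) = A·(6)^n + B·(7)^n.
From u(0) = -7: A + B = -7.
From u(1) = 2: 6A + 7B = 2.
Solving: A = -51, B = 44.
So u(n) = - 51 \cdot 6^{n} + 44 \cdot 7^{n}.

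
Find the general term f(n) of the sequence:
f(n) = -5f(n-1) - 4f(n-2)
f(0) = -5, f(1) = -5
Characteristic equation: x² + 5x + 4 = 0, which factors as (x - (-1))(x - (-4)) = 0.
Roots r₁ = -1, r₂ = -4 (distinct).
General solution: f(n) = A·(-1)^n + B·(-4)^n.
From f(0) = -5: A + B = -5.
From f(1) = -5: -A - 4B = -5.
Solving: A = - \frac{25}{3}, B = \frac{10}{3}.
So f(n) = - \frac{25 \left(-1\right)^{n}}{3} + \frac{10 \left(-4\right)^{n}}{3}.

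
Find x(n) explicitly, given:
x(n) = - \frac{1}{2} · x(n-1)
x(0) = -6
Pure geometric recurrence with ratio - \frac{1}{2}.
By induction x(n) = x(0) · (- \frac{1}{2})^n = - 6 \left(- \frac{1}{2}\right)^{n}.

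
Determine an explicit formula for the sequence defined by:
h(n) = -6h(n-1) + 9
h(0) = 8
First-order linear non-homogeneous.
Homogeneous solution: h_h(n) = A·(-6)^n.
Try constant particular solution h_p = K: K = -6K + 9 ⇒ K = \frac{9}{7}.
General: h(n) = A·(-6)^n + \frac{9}{7}.
Apply h(0) = 8: A + \frac{9}{7} = 8 ⇒ A = \frac{47}{7}.
So h(n) = \frac{47 \left(-6\right)^{n}}{7} + \frac{9}{7}.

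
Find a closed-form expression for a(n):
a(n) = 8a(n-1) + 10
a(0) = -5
First-order linear non-homogeneous.
Homogeneous solution: a_h(n) = A·(8)^n.
Try constant particular solution a_p = K: K = 8K + 10 ⇒ K = - \frac{10}{7}.
General: a(n) = A·(8)^n - \frac{10}{7}.
Apply a(0) = -5: A - \frac{10}{7} = -5 ⇒ A = - \frac{25}{7}.
So a(n) = - \frac{25 \cdot 8^{n}}{7} - \frac{10}{7}.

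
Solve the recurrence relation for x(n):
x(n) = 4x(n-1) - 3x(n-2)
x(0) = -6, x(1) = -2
Characteristic equation: x² - 4x + 3 = 0, which factors as (x - (1))(x - (3)) = 0.
Roots r₁ = 1, r₂ = 3 (distinct).
General solution: x(n) = A·(1)^n + B·(3)^n.
From x(0) = -6: A + B = -6.
From x(1) = -2: A + 3B = -2.
Solving: A = -8, B = 2.
So x(n) = 2 \cdot 3^{n} - 8.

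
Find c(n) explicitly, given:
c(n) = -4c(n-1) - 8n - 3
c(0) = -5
First-order linear with linear forcing.
Homogeneous solution: c_h(n) = A·(-4)^n.
Try particular c_p(n) = pn + q. Substituting:
  pn + q = -4(p(n-1) + q) - 8n - 3.
Matching the n-coefficient: p = -4p - 8 ⇒ p = - \frac{8}{5}.
Matching constants: q = 4p - 4q - 3 ⇒ q = - \frac{47}{25}.
General: c(n) = A·(-4)^n - \frac{8 n}{5} - \frac{47}{25}.
Apply c(0) = -5: A - \frac{47}{25} = -5 ⇒ A = - \frac{78}{25}.
So c(n) = - \frac{78 \left(-4\right)^{n}}{25} - \frac{8 n}{5} - \frac{47}{25}.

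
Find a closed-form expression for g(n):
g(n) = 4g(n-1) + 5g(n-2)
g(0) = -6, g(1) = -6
Characteristic equation: x² - 4x - 5 = 0, which factors as (x - (-1))(x - (5)) = 0.
Roots r₁ = -1, r₂ = 5 (distinct).
General solution: g(n) = A·(-1)^n + B·(5)^n.
From g(0) = -6: A + B = -6.
From g(1) = -6: -A + 5B = -6.
Solving: A = -4, B = -2.
So g(n) = - 4 \left(-1\right)^{n} - 2 \cdot 5^{n}.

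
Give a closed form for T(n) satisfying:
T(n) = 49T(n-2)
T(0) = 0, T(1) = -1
Characteristic equation: x² - 49 = 0, which factors as (x - (7))(x - (-7)) = 0.
Roots r₁ = 7, r₂ = -7 (distinct).
General solution: T(n) = A·(7)^n + B·(-7)^n.
From T(0) = 0: A + B = 0.
From T(1) = -1: 7A - 7B = -1.
Solving: A = - \frac{1}{14}, B = \frac{1}{14}.
So T(n) = \frac{\left(-7\right)^{n}}{14} - \frac{7^{n}}{14}.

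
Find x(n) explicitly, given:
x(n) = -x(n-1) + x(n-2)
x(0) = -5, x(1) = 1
Characteristic equation: x² + x - 1 = 0.
Discriminant Δ = (-1)² + 4·(1) = 5.
Roots r₁,₂ = (-1 ± √5)/2, so r₁ = - \frac{1}{2} + \frac{\sqrt{5}}{2}, r₂ = - \frac{\sqrt{5}}{2} - \frac{1}{2}.
General solution: x(n) = A·r₁^n + B·r₂^n.
From the initial conditions, A + B = -5 and r₁A + r₂B = 1.
Since r₁ - r₂ = √5: A = (1 - (-5)r₂)/√5 = - \frac{5}{2} - \frac{3 \sqrt{5}}{10}, and B = -5 - A = - \frac{5}{2} + \frac{3 \sqrt{5}}{10}.
So x(n) = \left(- \frac{5}{2} - \frac{3 \sqrt{5}}{10}\right)\left(- \frac{1}{2} + \frac{\sqrt{5}}{2}\right)^n + \left(- \frac{5}{2} + \frac{3 \sqrt{5}}{10}\right)\left(- \frac{\sqrt{5}}{2} - \frac{1}{2}\right)^n.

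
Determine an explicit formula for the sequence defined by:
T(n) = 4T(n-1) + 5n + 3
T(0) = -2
First-order linear with linear forcing.
Homogeneous solution: T_h(n) = A·(4)^n.
Try particular T_p(n) = pn + q. Substituting:
  pn + q = 4(p(n-1) + q) + 5n + 3.
Matching the n-coefficient: p = 4p + 5 ⇒ p = - \frac{5}{3}.
Matching constants: q = -4p + 4q + 3 ⇒ q = - \frac{29}{9}.
General: T(n) = A·(4)^n - \frac{5 n}{3} - \frac{29}{9}.
Apply T(0) = -2: A - \frac{29}{9} = -2 ⇒ A = \frac{11}{9}.
So T(n) = \frac{11 \cdot 4^{n}}{9} - \frac{5 n}{3} - \frac{29}{9}.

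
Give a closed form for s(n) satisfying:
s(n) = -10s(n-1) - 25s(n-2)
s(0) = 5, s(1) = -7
Characteristic equation: x² + 10x + 25 = 0, which is (x - (-5))².
Repeated root r = -5.
General solution: s(n) = (A + Bn)·(-5)^n.
From s(0) = 5: A = 5.
From s(1) = -7: (A + B)·(-5) = -7 ⇒ B = - \frac{18}{5}.
So s(n) = \left(5 - \frac{18 n}{5}\right) \cdot (-5)^n.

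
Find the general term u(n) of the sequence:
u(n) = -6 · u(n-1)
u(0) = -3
Pure geometric recurrence with ratio -6.
By induction u(n) = u(0) · (-6)^n = - 3 \left(-6\right)^{n}.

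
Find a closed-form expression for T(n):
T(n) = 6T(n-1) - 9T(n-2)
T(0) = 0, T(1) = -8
Characteristic equation: x² - 6x + 9 = 0, which is (x - (3))².
Repeated root r = 3.
General solution: T(n) = (A + Bn)·(3)^n.
From T(0) = 0: A = 0.
From T(1) = -8: (A + B)·(3) = -8 ⇒ B = - \frac{8}{3}.
So T(n) = \left(- \frac{8 n}{3}\right) \cdot (3)^n.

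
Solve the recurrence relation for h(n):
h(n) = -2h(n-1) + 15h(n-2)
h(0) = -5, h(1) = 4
Characteristic equation: x² + 2x - 15 = 0, which factors as (x - (3))(x - (-5)) = 0.
Roots r₁ = 3, r₂ = -5 (distinct).
General solution: h(n) = A·(3)^n + B·(-5)^n.
From h(0) = -5: A + B = -5.
From h(1) = 4: 3A - 5B = 4.
Solving: A = - \frac{21}{8}, B = - \frac{19}{8}.
So h(n) = - \frac{19 \left(-5\right)^{n}}{8} - \frac{21 \cdot 3^{n}}{8}.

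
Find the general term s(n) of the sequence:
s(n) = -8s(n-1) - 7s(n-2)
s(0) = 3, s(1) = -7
Characteristic equation: x² + 8x + 7 = 0, which factors as (x - (-7))(x - (-1)) = 0.
Roots r₁ = -7, r₂ = -1 (distinct).
General solution: s(n) = A·(-7)^n + B·(-1)^n.
From s(0) = 3: A + B = 3.
From s(1) = -7: -7A - B = -7.
Solving: A = \frac{2}{3}, B = \frac{7}{3}.
So s(n) = \frac{7 \left(-1\right)^{n}}{3} + \frac{2 \left(-7\right)^{n}}{3}.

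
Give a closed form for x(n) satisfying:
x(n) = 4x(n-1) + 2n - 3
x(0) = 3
First-order linear with linear forcing.
Homogeneous solution: x_h(n) = A·(4)^n.
Try particular x_p(n) = pn + q. Substituting:
  pn + q = 4(p(n-1) + q) + 2n - 3.
Matching the n-coefficient: p = 4p + 2 ⇒ p = - \frac{2}{3}.
Matching constants: q = -4p + 4q - 3 ⇒ q = \frac{1}{9}.
General: x(n) = A·(4)^n - \frac{2 n}{3} + \frac{1}{9}.
Apply x(0) = 3: A + \frac{1}{9} = 3 ⇒ A = \frac{26}{9}.
So x(n) = \frac{26 \cdot 4^{n}}{9} - \frac{2 n}{3} + \frac{1}{9}.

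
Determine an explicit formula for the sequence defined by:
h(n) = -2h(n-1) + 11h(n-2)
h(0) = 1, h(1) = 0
Characteristic equation: x² + 2x - 11 = 0.
Discriminant Δ = (-2)² + 4·(11) = 48.
Roots r₁,₂ = (-2 ± √48)/2, so r₁ = -1 + 2 \sqrt{3}, r₂ = - 2 \sqrt{3} - 1.
General solution: h(n) = A·r₁^n + B·r₂^n.
From the initial conditions, A + B = 1 and r₁A + r₂B = 0.
Since r₁ - r₂ = √48: A = (0 - (1)r₂)/√48 = \frac{\sqrt{3}}{12} + \frac{1}{2}, and B = 1 - A = \frac{1}{2} - \frac{\sqrt{3}}{12}.
So h(n) = \left(\frac{\sqrt{3}}{12} + \frac{1}{2}\right)\left(-1 + 2 \sqrt{3}\right)^n + \left(\frac{1}{2} - \frac{\sqrt{3}}{12}\right)\left(- 2 \sqrt{3} - 1\right)^n.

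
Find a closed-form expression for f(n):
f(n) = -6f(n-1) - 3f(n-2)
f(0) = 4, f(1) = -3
Characteristic equation: x² + 6x + 3 = 0.
Discriminant Δ = (-6)² + 4·(-3) = 24.
Roots r₁,₂ = (-6 ± √24)/2, so r₁ = -3 + \sqrt{6}, r₂ = -3 - \sqrt{6}.
General solution: f(n) = A·r₁^n + B·r₂^n.
From the initial conditions, A + B = 4 and r₁A + r₂B = -3.
Since r₁ - r₂ = √24: A = (-3 - (4)r₂)/√24 = \frac{3 \sqrt{6}}{4} + 2, and B = 4 - A = 2 - \frac{3 \sqrt{6}}{4}.
So f(n) = \left(\frac{3 \sqrt{6}}{4} + 2\right)\left(-3 + \sqrt{6}\right)^n + \left(2 - \frac{3 \sqrt{6}}{4}\right)\left(-3 - \sqrt{6}\right)^n.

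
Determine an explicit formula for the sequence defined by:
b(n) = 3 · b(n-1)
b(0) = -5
Pure geometric recurrence with ratio 3.
By induction b(n) = b(0) · (3)^n = - 5 \cdot 3^{n}.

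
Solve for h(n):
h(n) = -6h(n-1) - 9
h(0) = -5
First-order linear non-homogeneous.
Homogeneous solution: h_h(n) = A·(-6)^n.
Try constant particular solution h_p = K: K = -6K - 9 ⇒ K = - \frac{9}{7}.
General: h(n) = A·(-6)^n - \frac{9}{7}.
Apply h(0) = -5: A - \frac{9}{7} = -5 ⇒ A = - \frac{26}{7}.
So h(n) = - \frac{26 \left(-6\right)^{n}}{7} - \frac{9}{7}.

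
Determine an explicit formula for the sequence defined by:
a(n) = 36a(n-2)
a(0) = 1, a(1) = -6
Characteristic equation: x² - 36 = 0, which factors as (x - (6))(x - (-6)) = 0.
Roots r₁ = 6, r₂ = -6 (distinct).
General solution: a(n) = A·(6)^n + B·(-6)^n.
From a(0) = 1: A + B = 1.
From a(1) = -6: 6A - 6B = -6.
Solving: A = 0, B = 1.
So a(n) = \left(-6\right)^{n}.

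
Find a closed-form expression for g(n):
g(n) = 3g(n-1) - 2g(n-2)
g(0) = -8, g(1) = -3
Characteristic equation: x² - 3x + 2 = 0, which factors as (x - (2))(x - (1)) = 0.
Roots r₁ = 2, r₂ = 1 (distinct).
General solution: g(n) = A·(2)^n + B·(1)^n.
From g(0) = -8: A + B = -8.
From g(1) = -3: 2A + B = -3.
Solving: A = 5, B = -13.
So g(n) = 5 \cdot 2^{n} - 13.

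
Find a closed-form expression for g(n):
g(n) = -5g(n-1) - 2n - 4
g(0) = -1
First-order linear with linear forcing.
Homogeneous solution: g_h(n) = A·(-5)^n.
Try particular g_p(n) = pn + q. Substituting:
  pn + q = -5(p(n-1) + q) - 2n - 4.
Matching the n-coefficient: p = -5p - 2 ⇒ p = - \frac{1}{3}.
Matching constants: q = 5p - 5q - 4 ⇒ q = - \frac{17}{18}.
General: g(n) = A·(-5)^n - \frac{n}{3} - \frac{17}{18}.
Apply g(0) = -1: A - \frac{17}{18} = -1 ⇒ A = - \frac{1}{18}.
So g(n) = - \frac{\left(-5\right)^{n}}{18} - \frac{n}{3} - \frac{17}{18}.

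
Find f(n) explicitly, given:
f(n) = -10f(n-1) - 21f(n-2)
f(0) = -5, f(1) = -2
Characteristic equation: x² + 10x + 21 = 0, which factors as (x - (-3))(x - (-7)) = 0.
Roots r₁ = -3, r₂ = -7 (distinct).
General solution: f(n) = A·(-3)^n + B·(-7)^n.
From f(0) = -5: A + B = -5.
From f(1) = -2: -3A - 7B = -2.
Solving: A = - \frac{37}{4}, B = \frac{17}{4}.
So f(n) = - \frac{37 \left(-3\right)^{n}}{4} + \frac{17 \left(-7\right)^{n}}{4}.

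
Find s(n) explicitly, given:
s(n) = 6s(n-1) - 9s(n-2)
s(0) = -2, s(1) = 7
Characteristic equation: x² - 6x + 9 = 0, which is (x - (3))².
Repeated root r = 3.
General solution: s(n) = (A + Bn)·(3)^n.
From s(0) = -2: A = -2.
From s(1) = 7: (A + B)·(3) = 7 ⇒ B = \frac{13}{3}.
So s(n) = \left(\frac{13 n}{3} - 2\right) \cdot (3)^n.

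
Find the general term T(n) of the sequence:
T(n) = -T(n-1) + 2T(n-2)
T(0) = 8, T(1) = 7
Characteristic equation: x² + x - 2 = 0, which factors as (x - (-2))(x - (1)) = 0.
Roots r₁ = -2, r₂ = 1 (distinct).
General solution: T(n) = A·(-2)^n + B·(1)^n.
From T(0) = 8: A + B = 8.
From T(1) = 7: -2A + B = 7.
Solving: A = \frac{1}{3}, B = \frac{23}{3}.
So T(n) = \frac{\left(-2\right)^{n}}{3} + \frac{23}{3}.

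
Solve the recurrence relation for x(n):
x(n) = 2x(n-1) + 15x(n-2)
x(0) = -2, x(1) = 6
Characteristic equation: x² - 2x - 15 = 0, which factors as (x - (-3))(x - (5)) = 0.
Roots r₁ = -3, r₂ = 5 (distinct).
General solution: x(n) = A·(-3)^n + B·(5)^n.
From x(0) = -2: A + B = -2.
From x(1) = 6: -3A + 5B = 6.
Solving: A = -2, B = 0.
So x(n) = - 2 \left(-3\right)^{n}.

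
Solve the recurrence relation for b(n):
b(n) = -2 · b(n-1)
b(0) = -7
Pure geometric recurrence with ratio -2.
By induction b(n) = b(0) · (-2)^n = - 7 \left(-2\right)^{n}.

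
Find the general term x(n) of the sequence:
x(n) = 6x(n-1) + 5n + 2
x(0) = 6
First-order linear with linear forcing.
Homogeneous solution: x_h(n) = A·(6)^n.
Try particular x_p(n) = pn + q. Substituting:
  pn + q = 6(p(n-1) + q) + 5n + 2.
Matching the n-coefficient: p = 6p + 5 ⇒ p = -1.
Matching constants: q = -6p + 6q + 2 ⇒ q = - \frac{8}{5}.
General: x(n) = A·(6)^n - n - \frac{8}{5}.
Apply x(0) = 6: A - \frac{8}{5} = 6 ⇒ A = \frac{38}{5}.
So x(n) = \frac{38 \cdot 6^{n}}{5} - n - \frac{8}{5}.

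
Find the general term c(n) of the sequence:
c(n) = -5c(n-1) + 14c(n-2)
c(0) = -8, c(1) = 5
Characteristic equation: x² + 5x - 14 = 0, which factors as (x - (-7))(x - (2)) = 0.
Roots r₁ = -7, r₂ = 2 (distinct).
General solution: c(n) = A·(-7)^n + B·(2)^n.
From c(0) = -8: A + B = -8.
From c(1) = 5: -7A + 2B = 5.
Solving: A = - \frac{7}{3}, B = - \frac{17}{3}.
So c(n) = - \frac{7 \left(-7\right)^{n}}{3} - \frac{17 \cdot 2^{n}}{3}.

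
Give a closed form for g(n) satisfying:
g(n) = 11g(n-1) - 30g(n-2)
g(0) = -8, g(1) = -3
Characteristic equation: x² - 11x + 30 = 0, which factors as (x - (5))(x - (6)) = 0.
Roots r₁ = 5, r₂ = 6 (distinct).
General solution: g(n) = A·(5)^n + B·(6)^n.
From g(0) = -8: A + B = -8.
From g(1) = -3: 5A + 6B = -3.
Solving: A = -45, B = 37.
So g(n) = - 45 \cdot 5^{n} + 37 \cdot 6^{n}.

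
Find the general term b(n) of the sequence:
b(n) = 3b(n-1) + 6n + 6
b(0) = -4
First-order linear with linear forcing.
Homogeneous solution: b_h(n) = A·(3)^n.
Try particular b_p(n) = pn + q. Substituting:
  pn + q = 3(p(n-1) + q) + 6n + 6.
Matching the n-coefficient: p = 3p + 6 ⇒ p = -3.
Matching constants: q = -3p + 3q + 6 ⇒ q = - \frac{15}{2}.
General: b(n) = A·(3)^n - 3 n - \frac{15}{2}.
Apply b(0) = -4: A - \frac{15}{2} = -4 ⇒ A = \frac{7}{2}.
So b(n) = \frac{7 \cdot 3^{n}}{2} - 3 n - \frac{15}{2}.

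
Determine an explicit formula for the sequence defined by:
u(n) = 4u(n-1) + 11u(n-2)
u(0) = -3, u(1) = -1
Characteristic equation: x² - 4x - 11 = 0.
Discriminant Δ = (4)² + 4·(11) = 60.
Roots r₁,₂ = (4 ± √60)/2, so r₁ = 2 + \sqrt{15}, r₂ = 2 - \sqrt{15}.
General solution: u(n) = A·r₁^n + B·r₂^n.
From the initial conditions, A + B = -3 and r₁A + r₂B = -1.
Since r₁ - r₂ = √60: A = (-1 - (-3)r₂)/√60 = - \frac{3}{2} + \frac{\sqrt{15}}{6}, and B = -3 - A = - \frac{3}{2} - \frac{\sqrt{15}}{6}.
So u(n) = \left(- \frac{3}{2} + \frac{\sqrt{15}}{6}\right)\left(2 + \sqrt{15}\right)^n + \left(- \frac{3}{2} - \frac{\sqrt{15}}{6}\right)\left(2 - \sqrt{15}\right)^n.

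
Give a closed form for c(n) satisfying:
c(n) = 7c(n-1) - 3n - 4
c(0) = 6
First-order linear with linear forcing.
Homogeneous solution: c_h(n) = A·(7)^n.
Try particular c_p(n) = pn + q. Substituting:
  pn + q = 7(p(n-1) + q) - 3n - 4.
Matching the n-coefficient: p = 7p - 3 ⇒ p = \frac{1}{2}.
Matching constants: q = -7p + 7q - 4 ⇒ q = \frac{5}{4}.
General: c(n) = A·(7)^n + \frac{n}{2} + \frac{5}{4}.
Apply c(0) = 6: A + \frac{5}{4} = 6 ⇒ A = \frac{19}{4}.
So c(n) = \frac{19 \cdot 7^{n}}{4} + \frac{n}{2} + \frac{5}{4}.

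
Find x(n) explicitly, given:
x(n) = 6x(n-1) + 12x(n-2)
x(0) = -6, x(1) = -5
Characteristic equation: x² - 6x - 12 = 0.
Discriminant Δ = (6)² + 4·(12) = 84.
Roots r₁,₂ = (6 ± √84)/2, so r₁ = 3 + \sqrt{21}, r₂ = 3 - \sqrt{21}.
General solution: x(n) = A·r₁^n + B·r₂^n.
From the initial conditions, A + B = -6 and r₁A + r₂B = -5.
Since r₁ - r₂ = √84: A = (-5 - (-6)r₂)/√84 = -3 + \frac{13 \sqrt{21}}{42}, and B = -6 - A = -3 - \frac{13 \sqrt{21}}{42}.
So x(n) = \left(-3 + \frac{13 \sqrt{21}}{42}\right)\left(3 + \sqrt{21}\right)^n + \left(-3 - \frac{13 \sqrt{21}}{42}\right)\left(3 - \sqrt{21}\right)^n.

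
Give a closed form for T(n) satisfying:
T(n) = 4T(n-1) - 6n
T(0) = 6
First-order linear with linear forcing.
Homogeneous solution: T_h(n) = A·(4)^n.
Try particular T_p(n) = pn + q. Substituting:
  pn + q = 4(p(n-1) + q) - 6n.
Matching the n-coefficient: p = 4p - 6 ⇒ p = 2.
Matching constants: q = -4p + 4q ⇒ q = \frac{8}{3}.
General: T(n) = A·(4)^n + 2 n + \frac{8}{3}.
Apply T(0) = 6: A + \frac{8}{3} = 6 ⇒ A = \frac{10}{3}.
So T(n) = \frac{10 \cdot 4^{n}}{3} + 2 n + \frac{8}{3}.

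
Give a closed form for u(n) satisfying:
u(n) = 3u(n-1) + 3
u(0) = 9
First-order linear non-homogeneous.
Homogeneous solution: u_h(n) = A·(3)^n.
Try constant particular solution u_p = K: K = 3K + 3 ⇒ K = - \frac{3}{2}.
General: u(n) = A·(3)^n - \frac{3}{2}.
Apply u(0) = 9: A - \frac{3}{2} = 9 ⇒ A = \frac{21}{2}.
So u(n) = \frac{21 \cdot 3^{n}}{2} - \frac{3}{2}.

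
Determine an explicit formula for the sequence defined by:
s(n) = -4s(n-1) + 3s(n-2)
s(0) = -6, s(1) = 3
Characteristic equation: x² + 4x - 3 = 0.
Discriminant Δ = (-4)² + 4·(3) = 28.
Roots r₁,₂ = (-4 ± √28)/2, so r₁ = -2 + \sqrt{7}, r₂ = - \sqrt{7} - 2.
General solution: s(n) = A·r₁^n + B·r₂^n.
From the initial conditions, A + B = -6 and r₁A + r₂B = 3.
Since r₁ - r₂ = √28: A = (3 - (-6)r₂)/√28 = -3 - \frac{9 \sqrt{7}}{14}, and B = -6 - A = -3 + \frac{9 \sqrt{7}}{14}.
So s(n) = \left(-3 - \frac{9 \sqrt{7}}{14}\right)\left(-2 + \sqrt{7}\right)^n + \left(-3 + \frac{9 \sqrt{7}}{14}\right)\left(- \sqrt{7} - 2\right)^n.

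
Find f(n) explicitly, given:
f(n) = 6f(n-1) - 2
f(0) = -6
First-order linear non-homogeneous.
Homogeneous solution: f_h(n) = A·(6)^n.
Try constant particular solution f_p = K: K = 6K - 2 ⇒ K = \frac{2}{5}.
General: f(n) = A·(6)^n + \frac{2}{5}.
Apply f(0) = -6: A + \frac{2}{5} = -6 ⇒ A = - \frac{32}{5}.
So f(n) = \frac{2}{5} - \frac{32 \cdot 6^{n}}{5}.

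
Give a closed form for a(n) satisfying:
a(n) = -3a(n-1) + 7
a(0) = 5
First-order linear non-homogeneous.
Homogeneous solution: a_h(n) = A·(-3)^n.
Try constant particular solution a_p = K: K = -3K + 7 ⇒ K = \frac{7}{4}.
General: a(n) = A·(-3)^n + \frac{7}{4}.
Apply a(0) = 5: A + \frac{7}{4} = 5 ⇒ A = \frac{13}{4}.
So a(n) = \frac{13 \left(-3\right)^{n}}{4} + \frac{7}{4}.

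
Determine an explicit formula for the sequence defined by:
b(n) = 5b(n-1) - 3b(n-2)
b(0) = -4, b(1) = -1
Characteristic equation: x² - 5x + 3 = 0.
Discriminant Δ = (5)² + 4·(-3) = 13.
Roots r₁,₂ = (5 ± √13)/2, so r₁ = \frac{\sqrt{13}}{2} + \frac{5}{2}, r₂ = \frac{5}{2} - \frac{\sqrt{13}}{2}.
General solution: b(n) = A·r₁^n + B·r₂^n.
From the initial conditions, A + B = -4 and r₁A + r₂B = -1.
Since r₁ - r₂ = √13: A = (-1 - (-4)r₂)/√13 = -2 + \frac{9 \sqrt{13}}{13}, and B = -4 - A = - \frac{9 \sqrt{13}}{13} - 2.
So b(n) = \left(-2 + \frac{9 \sqrt{13}}{13}\right)\left(\frac{\sqrt{13}}{2} + \frac{5}{2}\right)^n + \left(- \frac{9 \sqrt{13}}{13} - 2\right)\left(\frac{5}{2} - \frac{\sqrt{13}}{2}\right)^n.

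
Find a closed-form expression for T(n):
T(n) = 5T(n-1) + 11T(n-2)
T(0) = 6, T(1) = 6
Characteristic equation: x² - 5x - 11 = 0.
Discriminant Δ = (5)² + 4·(11) = 69.
Roots r₁,₂ = (5 ± √69)/2, so r₁ = \frac{5}{2} + \frac{\sqrt{69}}{2}, r₂ = \frac{5}{2} - \frac{\sqrt{69}}{2}.
General solution: T(n) = A·r₁^n + B·r₂^n.
From the initial conditions, A + B = 6 and r₁A + r₂B = 6.
Since r₁ - r₂ = √69: A = (6 - (6)r₂)/√69 = 3 - \frac{3 \sqrt{69}}{23}, and B = 6 - A = \frac{3 \sqrt{69}}{23} + 3.
So T(n) = \left(3 - \frac{3 \sqrt{69}}{23}\right)\left(\frac{5}{2} + \frac{\sqrt{69}}{2}\right)^n + \left(\frac{3 \sqrt{69}}{23} + 3\right)\left(\frac{5}{2} - \frac{\sqrt{69}}{2}\right)^n.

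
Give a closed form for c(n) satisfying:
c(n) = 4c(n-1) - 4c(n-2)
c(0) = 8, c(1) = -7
Characteristic equation: x² - 4x + 4 = 0, which is (x - (2))².
Repeated root r = 2.
General solution: c(n) = (A + Bn)·(2)^n.
From c(0) = 8: A = 8.
From c(1) = -7: (A + B)·(2) = -7 ⇒ B = - \frac{23}{2}.
So c(n) = \left(8 - \frac{23 n}{2}\right) \cdot (2)^n.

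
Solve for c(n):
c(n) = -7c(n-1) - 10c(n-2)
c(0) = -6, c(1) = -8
Characteristic equation: x² + 7x + 10 = 0, which factors as (x - (-5))(x - (-2)) = 0.
Roots r₁ = -5, r₂ = -2 (distinct).
General solution: c(n) = A·(-5)^n + B·(-2)^n.
From c(0) = -6: A + B = -6.
From c(1) = -8: -5A - 2B = -8.
Solving: A = \frac{20}{3}, B = - \frac{38}{3}.
So c(n) = - \frac{38 \left(-2\right)^{n}}{3} + \frac{20 \left(-5\right)^{n}}{3}.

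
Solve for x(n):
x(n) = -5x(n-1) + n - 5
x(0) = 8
First-order linear with linear forcing.
Homogeneous solution: x_h(n) = A·(-5)^n.
Try particular x_p(n) = pn + q. Substituting:
  pn + q = -5(p(n-1) + q) + n - 5.
Matching the n-coefficient: p = -5p + 1 ⇒ p = \frac{1}{6}.
Matching constants: q = 5p - 5q - 5 ⇒ q = - \frac{25}{36}.
General: x(n) = A·(-5)^n + \frac{n}{6} - \frac{25}{36}.
Apply x(0) = 8: A - \frac{25}{36} = 8 ⇒ A = \frac{313}{36}.
So x(n) = \frac{313 \left(-5\right)^{n}}{36} + \frac{n}{6} - \frac{25}{36}.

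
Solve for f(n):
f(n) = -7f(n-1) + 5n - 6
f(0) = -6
First-order linear with linear forcing.
Homogeneous solution: f_h(n) = A·(-7)^n.
Try particular f_p(n) = pn + q. Substituting:
  pn + q = -7(p(n-1) + q) + 5n - 6.
Matching the n-coefficient: p = -7p + 5 ⇒ p = \frac{5}{8}.
Matching constants: q = 7p - 7q - 6 ⇒ q = - \frac{13}{64}.
General: f(n) = A·(-7)^n + \frac{5 n}{8} - \frac{13}{64}.
Apply f(0) = -6: A - \frac{13}{64} = -6 ⇒ A = - \frac{371}{64}.
So f(n) = - \frac{371 \left(-7\right)^{n}}{64} + \frac{5 n}{8} - \frac{13}{64}.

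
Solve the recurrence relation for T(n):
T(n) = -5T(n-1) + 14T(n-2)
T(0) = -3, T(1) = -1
Characteristic equation: x² + 5x - 14 = 0, which factors as (x - (-7))(x - (2)) = 0.
Roots r₁ = -7, r₂ = 2 (distinct).
General solution: T(n) = A·(-7)^n + B·(2)^n.
From T(0) = -3: A + B = -3.
From T(1) = -1: -7A + 2B = -1.
Solving: A = - \frac{5}{9}, B = - \frac{22}{9}.
So T(n) = - \frac{5 \left(-7\right)^{n}}{9} - \frac{22 \cdot 2^{n}}{9}.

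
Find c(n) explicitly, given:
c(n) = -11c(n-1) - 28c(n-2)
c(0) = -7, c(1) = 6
Characteristic equation: x² + 11x + 28 = 0, which factors as (x - (-7))(x - (-4)) = 0.
Roots r₁ = -7, r₂ = -4 (distinct).
General solution: c(n) = A·(-7)^n + B·(-4)^n.
From c(0) = -7: A + B = -7.
From c(1) = 6: -7A - 4B = 6.
Solving: A = \frac{22}{3}, B = - \frac{43}{3}.
So c(n) = - \frac{43 \left(-4\right)^{n}}{3} + \frac{22 \left(-7\right)^{n}}{3}.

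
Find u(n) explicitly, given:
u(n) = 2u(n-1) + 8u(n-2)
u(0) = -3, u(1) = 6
Characteristic equation: x² - 2x - 8 = 0, which factors as (x - (4))(x - (-2)) = 0.
Roots r₁ = 4, r₂ = -2 (distinct).
General solution: u(n) = A·(4)^n + B·(-2)^n.
From u(0) = -3: A + B = -3.
From u(1) = 6: 4A - 2B = 6.
Solving: A = 0, B = -3.
So u(n) = - 3 \left(-2\right)^{n}.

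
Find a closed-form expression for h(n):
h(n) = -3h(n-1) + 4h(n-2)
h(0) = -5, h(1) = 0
Characteristic equation: x² + 3x - 4 = 0, which factors as (x - (1))(x - (-4)) = 0.
Roots r₁ = 1, r₂ = -4 (distinct).
General solution: h(n) = A·(1)^n + B·(-4)^n.
From h(0) = -5: A + B = -5.
From h(1) = 0: A - 4B = 0.
Solving: A = -4, B = -1.
So h(n) = - \left(-4\right)^{n} - 4.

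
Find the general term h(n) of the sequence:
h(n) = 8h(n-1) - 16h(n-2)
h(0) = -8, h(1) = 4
Characteristic equation: x² - 8x + 16 = 0, which is (x - (4))².
Repeated root r = 4.
General solution: h(n) = (A + Bn)·(4)^n.
From h(0) = -8: A = -8.
From h(1) = 4: (A + B)·(4) = 4 ⇒ B = 9.
So h(n) = \left(9 n - 8\right) \cdot (4)^n.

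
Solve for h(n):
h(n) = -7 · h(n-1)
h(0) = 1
Pure geometric recurrence with ratio -7.
By induction h(n) = h(0) · (-7)^n = \left(-7\right)^{n}.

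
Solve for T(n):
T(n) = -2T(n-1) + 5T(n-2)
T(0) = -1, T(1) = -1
Characteristic equation: x² + 2x - 5 = 0.
Discriminant Δ = (-2)² + 4·(5) = 24.
Roots r₁,₂ = (-2 ± √24)/2, so r₁ = -1 + \sqrt{6}, r₂ = - \sqrt{6} - 1.
General solution: T(n) = A·r₁^n + B·r₂^n.
From the initial conditions, A + B = -1 and r₁A + r₂B = -1.
Since r₁ - r₂ = √24: A = (-1 - (-1)r₂)/√24 = - \frac{1}{2} - \frac{\sqrt{6}}{6}, and B = -1 - A = - \frac{1}{2} + \frac{\sqrt{6}}{6}.
So T(n) = \left(- \frac{1}{2} - \frac{\sqrt{6}}{6}\right)\left(-1 + \sqrt{6}\right)^n + \left(- \frac{1}{2} + \frac{\sqrt{6}}{6}\right)\left(- \sqrt{6} - 1\right)^n.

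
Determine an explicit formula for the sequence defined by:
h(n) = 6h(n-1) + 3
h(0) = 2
First-order linear non-homogeneous.
Homogeneous solution: h_h(n) = A·(6)^n.
Try constant particular solution h_p = K: K = 6K + 3 ⇒ K = - \frac{3}{5}.
General: h(n) = A·(6)^n - \frac{3}{5}.
Apply h(0) = 2: A - \frac{3}{5} = 2 ⇒ A = \frac{13}{5}.
So h(n) = \frac{13 \cdot 6^{n}}{5} - \frac{3}{5}.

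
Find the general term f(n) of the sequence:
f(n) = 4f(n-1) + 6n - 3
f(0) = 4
First-order linear with linear forcing.
Homogeneous solution: f_h(n) = A·(4)^n.
Try particular f_p(n) = pn + q. Substituting:
  pn + q = 4(p(n-1) + q) + 6n - 3.
Matching the n-coefficient: p = 4p + 6 ⇒ p = -2.
Matching constants: q = -4p + 4q - 3 ⇒ q = - \frac{5}{3}.
General: f(n) = A·(4)^n - 2 n - \frac{5}{3}.
Apply f(0) = 4: A - \frac{5}{3} = 4 ⇒ A = \frac{17}{3}.
So f(n) = \frac{17 \cdot 4^{n}}{3} - 2 n - \frac{5}{3}.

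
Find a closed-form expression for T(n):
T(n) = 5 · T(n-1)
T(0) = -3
Pure geometric recurrence with ratio 5.
By induction T(n) = T(0) · (5)^n = - 3 \cdot 5^{n}.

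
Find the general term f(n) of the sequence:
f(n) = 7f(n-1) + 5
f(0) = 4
First-order linear non-homogeneous.
Homogeneous solution: f_h(n) = A·(7)^n.
Try constant particular solution f_p = K: K = 7K + 5 ⇒ K = - \frac{5}{6}.
General: f(n) = A·(7)^n - \frac{5}{6}.
Apply f(0) = 4: A - \frac{5}{6} = 4 ⇒ A = \frac{29}{6}.
So f(n) = \frac{29 \cdot 7^{n}}{6} - \frac{5}{6}.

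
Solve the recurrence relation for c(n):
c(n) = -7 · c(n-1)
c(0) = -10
Pure geometric recurrence with ratio -7.
By induction c(n) = c(0) · (-7)^n = - 10 \left(-7\right)^{n}.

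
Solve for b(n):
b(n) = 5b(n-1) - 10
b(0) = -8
First-order linear non-homogeneous.
Homogeneous solution: b_h(n) = A·(5)^n.
Try constant particular solution b_p = K: K = 5K - 10 ⇒ K = \frac{5}{2}.
General: b(n) = A·(5)^n + \frac{5}{2}.
Apply b(0) = -8: A + \frac{5}{2} = -8 ⇒ A = - \frac{21}{2}.
So b(n) = \frac{5}{2} - \frac{21 \cdot 5^{n}}{2}.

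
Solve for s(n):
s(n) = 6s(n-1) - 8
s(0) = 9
First-order linear non-homogeneous.
Homogeneous solution: s_h(n) = A·(6)^n.
Try constant particular solution s_p = K: K = 6K - 8 ⇒ K = \frac{8}{5}.
General: s(n) = A·(6)^n + \frac{8}{5}.
Apply s(0) = 9: A + \frac{8}{5} = 9 ⇒ A = \frac{37}{5}.
So s(n) = \frac{37 \cdot 6^{n}}{5} + \frac{8}{5}.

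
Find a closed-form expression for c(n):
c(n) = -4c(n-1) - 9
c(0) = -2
First-order linear non-homogeneous.
Homogeneous solution: c_h(n) = A·(-4)^n.
Try constant particular solution c_p = K: K = -4K - 9 ⇒ K = - \frac{9}{5}.
General: c(n) = A·(-4)^n - \frac{9}{5}.
Apply c(0) = -2: A - \frac{9}{5} = -2 ⇒ A = - \frac{1}{5}.
So c(n) = - \frac{\left(-4\right)^{n}}{5} - \frac{9}{5}.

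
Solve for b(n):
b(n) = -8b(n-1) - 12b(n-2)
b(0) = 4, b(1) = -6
Characteristic equation: x² + 8x + 12 = 0, which factors as (x - (-6))(x - (-2)) = 0.
Roots r₁ = -6, r₂ = -2 (distinct).
General solution: b(n) = A·(-6)^n + B·(-2)^n.
From b(0) = 4: A + B = 4.
From b(1) = -6: -6A - 2B = -6.
Solving: A = - \frac{1}{2}, B = \frac{9}{2}.
So b(n) = \frac{9 \left(-2\right)^{n}}{2} - \frac{\left(-6\right)^{n}}{2}.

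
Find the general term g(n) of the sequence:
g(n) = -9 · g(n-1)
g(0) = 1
Pure geometric recurrence with ratio -9.
By induction g(n) = g(0) · (-9)^n = \left(-9\right)^{n}.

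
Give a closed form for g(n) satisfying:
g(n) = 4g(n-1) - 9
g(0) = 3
First-order linear non-homogeneous.
Homogeneous solution: g_h(n) = A·(4)^n.
Try constant particular solution g_p = K: K = 4K - 9 ⇒ K = 3.
General: g(n) = A·(4)^n + 3.
Apply g(0) = 3: A + 3 = 3 ⇒ A = 0.
So g(n) = 3.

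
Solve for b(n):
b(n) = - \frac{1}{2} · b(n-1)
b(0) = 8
Pure geometric recurrence with ratio - \frac{1}{2}.
By induction b(n) = b(0) · (- \frac{1}{2})^n = 8 \left(- \frac{1}{2}\right)^{n}.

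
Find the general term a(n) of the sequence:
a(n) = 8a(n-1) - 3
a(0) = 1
First-order linear non-homogeneous.
Homogeneous solution: a_h(n) = A·(8)^n.
Try constant particular solution a_p = K: K = 8K - 3 ⇒ K = \frac{3}{7}.
General: a(n) = A·(8)^n + \frac{3}{7}.
Apply a(0) = 1: A + \frac{3}{7} = 1 ⇒ A = \frac{4}{7}.
So a(n) = \frac{4 \cdot 8^{n}}{7} + \frac{3}{7}.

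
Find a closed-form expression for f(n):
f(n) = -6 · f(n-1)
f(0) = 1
Pure geometric recurrence with ratio -6.
By induction f(n) = f(0) · (-6)^n = \left(-6\right)^{n}.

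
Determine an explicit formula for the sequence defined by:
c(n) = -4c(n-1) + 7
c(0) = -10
First-order linear non-homogeneous.
Homogeneous solution: c_h(n) = A·(-4)^n.
Try constant particular solution c_p = K: K = -4K + 7 ⇒ K = \frac{7}{5}.
General: c(n) = A·(-4)^n + \frac{7}{5}.
Apply c(0) = -10: A + \frac{7}{5} = -10 ⇒ A = - \frac{57}{5}.
So c(n) = \frac{7}{5} - \frac{57 \left(-4\right)^{n}}{5}.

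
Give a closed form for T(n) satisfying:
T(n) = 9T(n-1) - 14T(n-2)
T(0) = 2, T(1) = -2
Characteristic equation: x² - 9x + 14 = 0, which factors as (x - (2))(x - (7)) = 0.
Roots r₁ = 2, r₂ = 7 (distinct).
General solution: T(n) = A·(2)^n + B·(7)^n.
From T(0) = 2: A + B = 2.
From T(1) = -2: 2A + 7B = -2.
Solving: A = \frac{16}{5}, B = - \frac{6}{5}.
So T(n) = \frac{16 \cdot 2^{n}}{5} - \frac{6 \cdot 7^{n}}{5}.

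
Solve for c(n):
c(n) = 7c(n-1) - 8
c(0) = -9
First-order linear non-homogeneous.
Homogeneous solution: c_h(n) = A·(7)^n.
Try constant particular solution c_p = K: K = 7K - 8 ⇒ K = \frac{4}{3}.
General: c(n) = A·(7)^n + \frac{4}{3}.
Apply c(0) = -9: A + \frac{4}{3} = -9 ⇒ A = - \frac{31}{3}.
So c(n) = \frac{4}{3} - \frac{31 \cdot 7^{n}}{3}.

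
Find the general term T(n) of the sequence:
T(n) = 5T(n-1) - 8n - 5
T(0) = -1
First-order linear with linear forcing.
Homogeneous solution: T_h(n) = A·(5)^n.
Try particular T_p(n) = pn + q. Substituting:
  pn + q = 5(p(n-1) + q) - 8n - 5.
Matching the n-coefficient: p = 5p - 8 ⇒ p = 2.
Matching constants: q = -5p + 5q - 5 ⇒ q = \frac{15}{4}.
General: T(n) = A·(5)^n + 2 n + \frac{15}{4}.
Apply T(0) = -1: A + \frac{15}{4} = -1 ⇒ A = - \frac{19}{4}.
So T(n) = - \frac{19 \cdot 5^{n}}{4} + 2 n + \frac{15}{4}.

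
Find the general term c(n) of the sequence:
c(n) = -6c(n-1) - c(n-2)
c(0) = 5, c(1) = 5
Characteristic equation: x² + 6x + 1 = 0.
Discriminant Δ = (-6)² + 4·(-1) = 32.
Roots r₁,₂ = (-6 ± √32)/2, so r₁ = -3 + 2 \sqrt{2}, r₂ = -3 - 2 \sqrt{2}.
General solution: c(n) = A·r₁^n + B·r₂^n.
From the initial conditions, A + B = 5 and r₁A + r₂B = 5.
Since r₁ - r₂ = √32: A = (5 - (5)r₂)/√32 = \frac{5}{2} + \frac{5 \sqrt{2}}{2}, and B = 5 - A = \frac{5}{2} - \frac{5 \sqrt{2}}{2}.
So c(n) = \left(\frac{5}{2} + \frac{5 \sqrt{2}}{2}\right)\left(-3 + 2 \sqrt{2}\right)^n + \left(\frac{5}{2} - \frac{5 \sqrt{2}}{2}\right)\left(-3 - 2 \sqrt{2}\right)^n.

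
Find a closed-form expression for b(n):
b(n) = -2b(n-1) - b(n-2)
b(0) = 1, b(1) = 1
Characteristic equation: x² + 2x + 1 = 0, which is (x - (-1))².
Repeated root r = -1.
General solution: b(n) = (A + Bn)·(-1)^n.
From b(0) = 1: A = 1.
From b(1) = 1: (A + B)·(-1) = 1 ⇒ B = -2.
So b(n) = \left(1 - 2 n\right) \cdot (-1)^n.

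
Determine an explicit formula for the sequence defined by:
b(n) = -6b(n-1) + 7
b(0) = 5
First-order linear non-homogeneous.
Homogeneous solution: b_h(n) = A·(-6)^n.
Try constant particular solution b_p = K: K = -6K + 7 ⇒ K = 1.
General: b(n) = A·(-6)^n + 1.
Apply b(0) = 5: A + 1 = 5 ⇒ A = 4.
So b(n) = 4 \left(-6\right)^{n} + 1.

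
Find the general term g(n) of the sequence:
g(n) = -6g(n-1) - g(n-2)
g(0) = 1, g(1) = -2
Characteristic equation: x² + 6x + 1 = 0.
Discriminant Δ = (-6)² + 4·(-1) = 32.
Roots r₁,₂ = (-6 ± √32)/2, so r₁ = -3 + 2 \sqrt{2}, r₂ = -3 - 2 \sqrt{2}.
General solution: g(n) = A·r₁^n + B·r₂^n.
From the initial conditions, A + B = 1 and r₁A + r₂B = -2.
Since r₁ - r₂ = √32: A = (-2 - (1)r₂)/√32 = \frac{\sqrt{2}}{8} + \frac{1}{2}, and B = 1 - A = \frac{1}{2} - \frac{\sqrt{2}}{8}.
So g(n) = \left(\frac{\sqrt{2}}{8} + \frac{1}{2}\right)\left(-3 + 2 \sqrt{2}\right)^n + \left(\frac{1}{2} - \frac{\sqrt{2}}{8}\right)\left(-3 - 2 \sqrt{2}\right)^n.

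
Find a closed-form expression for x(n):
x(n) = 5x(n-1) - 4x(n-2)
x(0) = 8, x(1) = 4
Characteristic equation: x² - 5x + 4 = 0, which factors as (x - (1))(x - (4)) = 0.
Roots r₁ = 1, r₂ = 4 (distinct).
General solution: x(n) = A·(1)^n + B·(4)^n.
From x(0) = 8: A + B = 8.
From x(1) = 4: A + 4B = 4.
Solving: A = \frac{28}{3}, B = - \frac{4}{3}.
So x(n) = \frac{28}{3} - \frac{4 \cdot 4^{n}}{3}.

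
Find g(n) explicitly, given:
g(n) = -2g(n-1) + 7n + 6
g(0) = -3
First-order linear with linear forcing.
Homogeneous solution: g_h(n) = A·(-2)^n.
Try particular g_p(n) = pn + q. Substituting:
  pn + q = -2(p(n-1) + q) + 7n + 6.
Matching the n-coefficient: p = -2p + 7 ⇒ p = \frac{7}{3}.
Matching constants: q = 2p - 2q + 6 ⇒ q = \frac{32}{9}.
General: g(n) = A·(-2)^n + \frac{7 n}{3} + \frac{32}{9}.
Apply g(0) = -3: A + \frac{32}{9} = -3 ⇒ A = - \frac{59}{9}.
So g(n) = - \frac{59 \left(-2\right)^{n}}{9} + \frac{7 n}{3} + \frac{32}{9}.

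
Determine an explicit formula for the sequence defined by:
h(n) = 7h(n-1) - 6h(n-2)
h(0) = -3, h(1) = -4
Characteristic equation: x² - 7x + 6 = 0, which factors as (x - (6))(x - (1)) = 0.
Roots r₁ = 6, r₂ = 1 (distinct).
General solution: h(n) = A·(6)^n + B·(1)^n.
From h(0) = -3: A + B = -3.
From h(1) = -4: 6A + B = -4.
Solving: A = - \frac{1}{5}, B = - \frac{14}{5}.
So h(n) = - \frac{6^{n}}{5} - \frac{14}{5}.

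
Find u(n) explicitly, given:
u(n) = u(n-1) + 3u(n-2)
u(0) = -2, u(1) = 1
Characteristic equation: x² - x - 3 = 0.
Discriminant Δ = (1)² + 4·(3) = 13.
Roots r₁,₂ = (1 ± √13)/2, so r₁ = \frac{1}{2} + \frac{\sqrt{13}}{2}, r₂ = \frac{1}{2} - \frac{\sqrt{13}}{2}.
General solution: u(n) = A·r₁^n + B·r₂^n.
From the initial conditions, A + B = -2 and r₁A + r₂B = 1.
Since r₁ - r₂ = √13: A = (1 - (-2)r₂)/√13 = -1 + \frac{2 \sqrt{13}}{13}, and B = -2 - A = -1 - \frac{2 \sqrt{13}}{13}.
So u(n) = \left(-1 + \frac{2 \sqrt{13}}{13}\right)\left(\frac{1}{2} + \frac{\sqrt{13}}{2}\right)^n + \left(-1 - \frac{2 \sqrt{13}}{13}\right)\left(\frac{1}{2} - \frac{\sqrt{13}}{2}\right)^n.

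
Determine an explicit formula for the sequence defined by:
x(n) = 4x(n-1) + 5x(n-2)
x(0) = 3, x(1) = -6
Characteristic equation: x² - 4x - 5 = 0, which factors as (x - (-1))(x - (5)) = 0.
Roots r₁ = -1, r₂ = 5 (distinct).
General solution: x(n) = A·(-1)^n + B·(5)^n.
From x(0) = 3: A + B = 3.
From x(1) = -6: -A + 5B = -6.
Solving: A = \frac{7}{2}, B = - \frac{1}{2}.
So x(n) = \frac{7 \left(-1\right)^{n}}{2} - \frac{5^{n}}{2}.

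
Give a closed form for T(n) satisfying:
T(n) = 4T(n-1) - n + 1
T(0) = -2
First-order linear with linear forcing.
Homogeneous solution: T_h(n) = A·(4)^n.
Try particular T_p(n) = pn + q. Substituting:
  pn + q = 4(p(n-1) + q) - n + 1.
Matching the n-coefficient: p = 4p - 1 ⇒ p = \frac{1}{3}.
Matching constants: q = -4p + 4q + 1 ⇒ q = \frac{1}{9}.
General: T(n) = A·(4)^n + \frac{n}{3} + \frac{1}{9}.
Apply T(0) = -2: A + \frac{1}{9} = -2 ⇒ A = - \frac{19}{9}.
So T(n) = - \frac{19 \cdot 4^{n}}{9} + \frac{n}{3} + \frac{1}{9}.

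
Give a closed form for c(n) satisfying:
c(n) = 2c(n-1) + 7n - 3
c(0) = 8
First-order linear with linear forcing.
Homogeneous solution: c_h(n) = A·(2)^n.
Try particular c_p(n) = pn + q. Substituting:
  pn + q = 2(p(n-1) + q) + 7n - 3.
Matching the n-coefficient: p = 2p + 7 ⇒ p = -7.
Matching constants: q = -2p + 2q - 3 ⇒ q = -11.
General: c(n) = A·(2)^n - 7 n - 11.
Apply c(0) = 8: A - 11 = 8 ⇒ A = 19.
So c(n) = 19 \cdot 2^{n} - 7 n - 11.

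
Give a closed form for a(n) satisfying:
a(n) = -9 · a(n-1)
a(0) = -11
Pure geometric recurrence with ratio -9.
By induction a(n) = a(0) · (-9)^n = - 11 \left(-9\right)^{n}.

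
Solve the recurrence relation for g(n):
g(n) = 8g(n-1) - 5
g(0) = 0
First-order linear non-homogeneous.
Homogeneous solution: g_h(n) = A·(8)^n.
Try constant particular solution g_p = K: K = 8K - 5 ⇒ K = \frac{5}{7}.
General: g(n) = A·(8)^n + \frac{5}{7}.
Apply g(0) = 0: A + \frac{5}{7} = 0 ⇒ A = - \frac{5}{7}.
So g(n) = \frac{5}{7} - \frac{5 \cdot 8^{n}}{7}.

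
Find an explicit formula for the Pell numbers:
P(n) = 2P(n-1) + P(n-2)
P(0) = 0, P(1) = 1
This is the Pell sequence.
Characteristic equation: x² - 2x - 1 = 0; roots r₁ = 1 + \sqrt{2}, r₂ = 1 - \sqrt{2}.
General: P(n) = A·r₁^n + B·r₂^n. Solving with P(0)=0, P(1)=1 gives A = \frac{\sqrt{2}}{4}, B = - \frac{\sqrt{2}}{4}.
So P(n) = \frac{\sqrt{2} \left(- \left(1 - \sqrt{2}\right)^{n} + \left(1 + \sqrt{2}\right)^{n}\right)}{4}.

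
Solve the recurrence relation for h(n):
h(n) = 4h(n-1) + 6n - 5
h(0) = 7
First-order linear with linear forcing.
Homogeneous solution: h_h(n) = A·(4)^n.
Try particular h_p(n) = pn + q. Substituting:
  pn + q = 4(p(n-1) + q) + 6n - 5.
Matching the n-coefficient: p = 4p + 6 ⇒ p = -2.
Matching constants: q = -4p + 4q - 5 ⇒ q = -1.
General: h(n) = A·(4)^n - 2 n - 1.
Apply h(0) = 7: A - 1 = 7 ⇒ A = 8.
So h(n) = 8 \cdot 4^{n} - 2 n - 1.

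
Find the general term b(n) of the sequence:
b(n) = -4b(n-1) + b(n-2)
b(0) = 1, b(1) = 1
Characteristic equation: x² + 4x - 1 = 0.
Discriminant Δ = (-4)² + 4·(1) = 20.
Roots r₁,₂ = (-4 ± √20)/2, so r₁ = -2 + \sqrt{5}, r₂ = - \sqrt{5} - 2.
General solution: b(n) = A·r₁^n + B·r₂^n.
From the initial conditions, A + B = 1 and r₁A + r₂B = 1.
Since r₁ - r₂ = √20: A = (1 - (1)r₂)/√20 = \frac{1}{2} + \frac{3 \sqrt{5}}{10}, and B = 1 - A = \frac{1}{2} - \frac{3 \sqrt{5}}{10}.
So b(n) = \left(\frac{1}{2} + \frac{3 \sqrt{5}}{10}\right)\left(-2 + \sqrt{5}\right)^n + \left(\frac{1}{2} - \frac{3 \sqrt{5}}{10}\right)\left(- \sqrt{5} - 2\right)^n.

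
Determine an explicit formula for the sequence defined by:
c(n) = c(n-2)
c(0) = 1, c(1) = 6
Characteristic equation: x² - 1 = 0, which factors as (x - (-1))(x - (1)) = 0.
Roots r₁ = -1, r₂ = 1 (distinct).
General solution: c(n) = A·(-1)^n + B·(1)^n.
From c(0) = 1: A + B = 1.
From c(1) = 6: -A + B = 6.
Solving: A = - \frac{5}{2}, B = \frac{7}{2}.
So c(n) = \frac{7}{2} - \frac{5 \left(-1\right)^{n}}{2}.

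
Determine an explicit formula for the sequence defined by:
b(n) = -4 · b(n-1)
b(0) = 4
Pure geometric recurrence with ratio -4.
By induction b(n) = b(0) · (-4)^n = 4 \left(-4\right)^{n}.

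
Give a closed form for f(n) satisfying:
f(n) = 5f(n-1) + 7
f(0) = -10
First-order linear non-homogeneous.
Homogeneous solution: f_h(n) = A·(5)^n.
Try constant particular solution f_p = K: K = 5K + 7 ⇒ K = - \frac{7}{4}.
General: f(n) = A·(5)^n - \frac{7}{4}.
Apply f(0) = -10: A - \frac{7}{4} = -10 ⇒ A = - \frac{33}{4}.
So f(n) = - \frac{33 \cdot 5^{n}}{4} - \frac{7}{4}.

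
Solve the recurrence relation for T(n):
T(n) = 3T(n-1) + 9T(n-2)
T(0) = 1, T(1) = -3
Characteristic equation: x² - 3x - 9 = 0.
Discriminant Δ = (3)² + 4·(9) = 45.
Roots r₁,₂ = (3 ± √45)/2, so r₁ = \frac{3}{2} + \frac{3 \sqrt{5}}{2}, r₂ = \frac{3}{2} - \frac{3 \sqrt{5}}{2}.
General solution: T(n) = A·r₁^n + B·r₂^n.
From the initial conditions, A + B = 1 and r₁A + r₂B = -3.
Since r₁ - r₂ = √45: A = (-3 - (1)r₂)/√45 = \frac{1}{2} - \frac{3 \sqrt{5}}{10}, and B = 1 - A = \frac{1}{2} + \frac{3 \sqrt{5}}{10}.
So T(n) = \left(\frac{1}{2} - \frac{3 \sqrt{5}}{10}\right)\left(\frac{3}{2} + \frac{3 \sqrt{5}}{2}\right)^n + \left(\frac{1}{2} + \frac{3 \sqrt{5}}{10}\right)\left(\frac{3}{2} - \frac{3 \sqrt{5}}{2}\right)^n.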